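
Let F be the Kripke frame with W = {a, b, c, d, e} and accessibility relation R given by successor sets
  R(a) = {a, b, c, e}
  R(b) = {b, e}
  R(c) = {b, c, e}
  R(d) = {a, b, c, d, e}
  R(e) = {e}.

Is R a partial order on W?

Reflexive: yes — every world is R-related to itself.
Transitive: yes — every two-step R-path is closed by a direct edge.
Antisymmetric: yes — no distinct pair is related both ways.
So R is a partial order.

Yes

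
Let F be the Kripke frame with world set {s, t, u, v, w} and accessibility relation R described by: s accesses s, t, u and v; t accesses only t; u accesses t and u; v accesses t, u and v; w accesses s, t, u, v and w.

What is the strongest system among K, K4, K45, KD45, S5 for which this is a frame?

K4

Transitive (axiom 4): yes — every two-step R-path is closed by a direct edge.
Euclidean (axiom 5): no — s R t and s R u, but not t R u.
Serial (axiom D): yes — every world has a successor (e.g. s R s).
Reflexive (axiom T): yes — every world is R-related to itself.
So F validates K, K4; K45 would additionally require R to be Euclidean. The strongest is K4.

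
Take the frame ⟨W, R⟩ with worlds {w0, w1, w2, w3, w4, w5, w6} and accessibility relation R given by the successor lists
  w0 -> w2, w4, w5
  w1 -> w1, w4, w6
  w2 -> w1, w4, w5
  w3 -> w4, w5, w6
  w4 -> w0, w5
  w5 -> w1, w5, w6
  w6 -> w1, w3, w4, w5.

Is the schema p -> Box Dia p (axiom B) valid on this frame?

No

Axiom B corresponds to the accessibility relation being symmetric.
Symmetric: no — w0 R w2 but not w2 R w0.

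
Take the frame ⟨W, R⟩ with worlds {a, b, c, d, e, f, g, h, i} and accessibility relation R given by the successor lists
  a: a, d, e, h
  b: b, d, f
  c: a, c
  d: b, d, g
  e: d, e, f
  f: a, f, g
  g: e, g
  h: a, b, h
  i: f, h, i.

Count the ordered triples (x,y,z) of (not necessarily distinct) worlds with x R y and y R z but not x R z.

30

Enumerating: (a,d,b), (a,d,g), (a,e,f), (a,h,b), (b,d,g), (b,f,a), (b,f,g), (c,a,d), (c,a,e), (c,a,h), (d,b,f), (d,g,e), … and 18 more.
Total: 30.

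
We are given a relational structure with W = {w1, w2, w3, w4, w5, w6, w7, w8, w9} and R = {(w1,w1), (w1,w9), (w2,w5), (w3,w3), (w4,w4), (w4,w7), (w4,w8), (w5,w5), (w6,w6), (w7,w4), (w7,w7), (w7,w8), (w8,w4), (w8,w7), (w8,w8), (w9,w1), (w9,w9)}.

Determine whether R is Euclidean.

Yes

Euclidean: yes — any two successors of a common world are R-related.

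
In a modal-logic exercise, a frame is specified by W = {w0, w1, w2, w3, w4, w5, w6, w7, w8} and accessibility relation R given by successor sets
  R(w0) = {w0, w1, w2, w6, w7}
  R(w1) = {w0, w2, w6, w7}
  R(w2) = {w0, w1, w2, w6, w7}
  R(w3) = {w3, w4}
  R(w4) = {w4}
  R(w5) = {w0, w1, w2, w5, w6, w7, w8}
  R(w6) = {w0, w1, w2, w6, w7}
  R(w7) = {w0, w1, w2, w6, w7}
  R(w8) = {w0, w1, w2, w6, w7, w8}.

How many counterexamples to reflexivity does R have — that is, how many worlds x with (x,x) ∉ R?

Enumerating: w1.

1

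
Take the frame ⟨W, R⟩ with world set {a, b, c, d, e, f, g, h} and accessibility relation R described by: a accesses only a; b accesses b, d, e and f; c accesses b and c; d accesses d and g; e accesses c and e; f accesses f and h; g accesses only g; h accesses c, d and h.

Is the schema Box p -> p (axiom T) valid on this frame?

Axiom T corresponds to the accessibility relation being reflexive.
Reflexive: yes — every world is R-related to itself.

Yes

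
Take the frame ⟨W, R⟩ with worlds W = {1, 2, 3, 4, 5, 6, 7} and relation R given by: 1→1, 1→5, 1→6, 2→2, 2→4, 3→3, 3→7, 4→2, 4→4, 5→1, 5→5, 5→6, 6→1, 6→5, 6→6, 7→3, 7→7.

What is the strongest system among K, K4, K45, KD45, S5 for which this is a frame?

S5

Transitive (axiom 4): yes — every two-step R-path is closed by a direct edge.
Euclidean (axiom 5): yes — any two successors of a common world are R-related.
Serial (axiom D): yes — every world has a successor (e.g. 1 R 1).
Reflexive (axiom T): yes — every world is R-related to itself.
So F validates K, K4, K45, KD45, S5. The strongest is S5.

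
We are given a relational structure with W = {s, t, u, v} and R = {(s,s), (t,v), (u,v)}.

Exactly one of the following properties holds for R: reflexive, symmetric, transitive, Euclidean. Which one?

Reflexive: no — t is not related to itself.
Symmetric: no — t R v but not v R t.
Transitive: yes — every two-step R-path is closed by a direct edge.
Euclidean: no — t R v and t R v, but not v R v.
Only transitive holds.

transitive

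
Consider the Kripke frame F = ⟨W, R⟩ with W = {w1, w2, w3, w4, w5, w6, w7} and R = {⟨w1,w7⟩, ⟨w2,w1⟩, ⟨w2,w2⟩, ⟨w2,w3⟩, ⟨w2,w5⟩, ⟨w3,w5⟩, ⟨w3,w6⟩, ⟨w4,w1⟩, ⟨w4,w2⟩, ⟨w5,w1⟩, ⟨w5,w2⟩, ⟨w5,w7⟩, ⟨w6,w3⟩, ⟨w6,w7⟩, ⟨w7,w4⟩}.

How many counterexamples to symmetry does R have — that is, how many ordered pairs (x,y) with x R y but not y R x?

Enumerating: (w1,w7), (w2,w1), (w2,w3), (w3,w5), (w4,w1), (w4,w2), (w5,w1), (w5,w7), (w6,w7), (w7,w4).

10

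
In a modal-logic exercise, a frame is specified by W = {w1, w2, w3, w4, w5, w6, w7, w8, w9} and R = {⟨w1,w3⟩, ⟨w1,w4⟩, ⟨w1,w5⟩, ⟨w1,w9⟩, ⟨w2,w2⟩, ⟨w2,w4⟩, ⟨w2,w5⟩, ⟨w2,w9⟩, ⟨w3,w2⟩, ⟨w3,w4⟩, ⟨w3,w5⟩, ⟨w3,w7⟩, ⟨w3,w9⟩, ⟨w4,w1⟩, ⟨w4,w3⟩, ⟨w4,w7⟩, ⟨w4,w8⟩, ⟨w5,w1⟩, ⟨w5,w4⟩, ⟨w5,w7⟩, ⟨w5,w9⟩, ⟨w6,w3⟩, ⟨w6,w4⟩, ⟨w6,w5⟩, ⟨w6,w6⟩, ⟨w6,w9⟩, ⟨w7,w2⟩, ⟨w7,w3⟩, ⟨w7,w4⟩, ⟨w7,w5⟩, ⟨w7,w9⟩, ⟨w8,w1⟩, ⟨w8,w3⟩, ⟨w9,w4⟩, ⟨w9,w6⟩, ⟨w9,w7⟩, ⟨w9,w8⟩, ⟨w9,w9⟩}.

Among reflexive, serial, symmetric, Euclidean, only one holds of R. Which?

serial

Reflexive: no — w1 is not related to itself.
Serial: yes — every world has a successor (e.g. w1 R w3).
Symmetric: no — w1 R w3 but not w3 R w1.
Euclidean: no — w1 R w4 and w1 R w5, but not w4 R w5.
Only serial holds.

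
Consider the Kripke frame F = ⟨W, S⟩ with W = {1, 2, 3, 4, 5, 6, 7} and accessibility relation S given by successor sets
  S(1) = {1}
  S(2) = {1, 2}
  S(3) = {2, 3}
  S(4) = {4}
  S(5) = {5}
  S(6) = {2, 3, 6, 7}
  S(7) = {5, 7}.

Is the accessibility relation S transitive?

No

Transitive: no — 3 S 2 and 2 S 1, but not 3 S 1.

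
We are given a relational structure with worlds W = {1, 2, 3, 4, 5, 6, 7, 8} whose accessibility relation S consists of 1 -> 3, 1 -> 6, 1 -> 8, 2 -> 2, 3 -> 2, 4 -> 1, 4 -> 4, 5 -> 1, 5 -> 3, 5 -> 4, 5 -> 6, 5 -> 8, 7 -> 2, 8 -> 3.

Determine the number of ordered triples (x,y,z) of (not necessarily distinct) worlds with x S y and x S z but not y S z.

30

Enumerating: (1,3,3), (1,3,6), (1,3,8), (1,6,3), (1,6,6), (1,6,8), (1,8,6), (1,8,8), (4,1,1), (4,1,4), (5,1,1), (5,1,4), … and 18 more.
Total: 30.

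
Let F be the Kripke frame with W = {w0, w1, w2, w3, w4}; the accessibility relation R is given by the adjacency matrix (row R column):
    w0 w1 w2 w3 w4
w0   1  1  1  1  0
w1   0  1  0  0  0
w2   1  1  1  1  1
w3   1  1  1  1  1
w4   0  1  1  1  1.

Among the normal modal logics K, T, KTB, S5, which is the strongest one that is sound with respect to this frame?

Reflexive (axiom T): yes — every world is R-related to itself.
Symmetric (axiom B): no — w0 R w1 but not w1 R w0.
Euclidean (axiom 5): no — w0 R w1 and w0 R w2, but not w1 R w2.
So F validates K, T; KTB would additionally require R to be symmetric. The strongest is T.

T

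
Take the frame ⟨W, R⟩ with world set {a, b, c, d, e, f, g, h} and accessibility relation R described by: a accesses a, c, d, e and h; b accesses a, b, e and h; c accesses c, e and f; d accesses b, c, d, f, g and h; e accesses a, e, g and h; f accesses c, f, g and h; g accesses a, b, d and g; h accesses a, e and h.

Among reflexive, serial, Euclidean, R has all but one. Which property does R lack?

Euclidean

Reflexive: yes — every world is R-related to itself.
Serial: yes — every world has a successor (e.g. a R a).
Euclidean: no — a R c and a R d, but not c R d.
Only Euclidean fails.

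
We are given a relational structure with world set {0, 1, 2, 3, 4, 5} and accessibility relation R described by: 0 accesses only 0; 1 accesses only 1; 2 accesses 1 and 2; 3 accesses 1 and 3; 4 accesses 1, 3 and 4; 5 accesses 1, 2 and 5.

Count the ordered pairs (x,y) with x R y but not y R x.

6

Enumerating: (2,1), (3,1), (4,1), (4,3), (5,1), (5,2).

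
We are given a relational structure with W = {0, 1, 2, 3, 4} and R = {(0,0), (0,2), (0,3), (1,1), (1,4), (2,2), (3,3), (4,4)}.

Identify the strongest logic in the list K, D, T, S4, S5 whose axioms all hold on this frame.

S4

Serial (axiom D): yes — every world has a successor (e.g. 0 R 0).
Reflexive (axiom T): yes — every world is R-related to itself.
Transitive (axiom 4): yes — every two-step R-path is closed by a direct edge.
Euclidean (axiom 5): no — 0 R 2 and 0 R 3, but not 2 R 3.
So F validates K, D, T, S4; S5 would additionally require R to be Euclidean. The strongest is S4.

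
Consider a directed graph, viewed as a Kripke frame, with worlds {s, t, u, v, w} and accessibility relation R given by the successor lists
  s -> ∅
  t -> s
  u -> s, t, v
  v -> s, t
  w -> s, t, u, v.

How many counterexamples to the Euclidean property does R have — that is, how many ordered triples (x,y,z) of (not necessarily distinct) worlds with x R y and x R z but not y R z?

20

Enumerating: (t,s,s), (u,s,s), (u,s,t), (u,s,v), (u,t,t), (u,t,v), (u,v,v), (v,s,s), (v,s,t), (v,t,t), (w,s,s), (w,s,t), … and 8 more.
Total: 20.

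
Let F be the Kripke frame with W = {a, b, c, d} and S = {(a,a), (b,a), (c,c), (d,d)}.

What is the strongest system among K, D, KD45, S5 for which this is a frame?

Serial (axiom D): yes — every world has a successor (e.g. a S a).
Euclidean (axiom 5): yes — any two successors of a common world are S-related.
Transitive (axiom 4): yes — every two-step S-path is closed by a direct edge.
Reflexive (axiom T): no — b is not related to itself.
So F validates K, D, KD45; S5 would additionally require S to be reflexive. The strongest is KD45.

KD45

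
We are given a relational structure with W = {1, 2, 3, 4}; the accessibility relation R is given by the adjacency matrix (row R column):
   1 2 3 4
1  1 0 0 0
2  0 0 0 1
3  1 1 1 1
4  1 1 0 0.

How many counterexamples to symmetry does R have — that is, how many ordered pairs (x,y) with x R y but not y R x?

4

Enumerating: (3,1), (3,2), (3,4), (4,1).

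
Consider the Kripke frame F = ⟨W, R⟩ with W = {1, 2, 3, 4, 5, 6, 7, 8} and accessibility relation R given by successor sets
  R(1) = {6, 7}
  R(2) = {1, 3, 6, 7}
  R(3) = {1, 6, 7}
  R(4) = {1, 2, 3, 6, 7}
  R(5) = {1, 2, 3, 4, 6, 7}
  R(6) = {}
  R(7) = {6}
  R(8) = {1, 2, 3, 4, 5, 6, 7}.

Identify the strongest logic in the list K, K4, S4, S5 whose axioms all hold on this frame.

Transitive (axiom 4): yes — every two-step R-path is closed by a direct edge.
Reflexive (axiom T): no — 1 is not related to itself.
Euclidean (axiom 5): no — 1 R 6 and 1 R 7, but not 6 R 7.
So F validates K, K4; S4 would additionally require R to be reflexive. The strongest is K4.

K4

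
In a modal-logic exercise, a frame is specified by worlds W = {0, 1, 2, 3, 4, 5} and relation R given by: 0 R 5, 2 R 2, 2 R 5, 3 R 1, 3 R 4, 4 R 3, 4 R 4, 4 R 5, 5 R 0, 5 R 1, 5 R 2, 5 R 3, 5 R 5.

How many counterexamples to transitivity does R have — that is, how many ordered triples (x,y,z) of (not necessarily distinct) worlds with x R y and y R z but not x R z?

14

Enumerating: (0,5,0), (0,5,1), (0,5,2), (0,5,3), (2,5,0), (2,5,1), (2,5,3), (3,4,3), (3,4,5), (4,3,1), (4,5,0), (4,5,1), (4,5,2), (5,3,4).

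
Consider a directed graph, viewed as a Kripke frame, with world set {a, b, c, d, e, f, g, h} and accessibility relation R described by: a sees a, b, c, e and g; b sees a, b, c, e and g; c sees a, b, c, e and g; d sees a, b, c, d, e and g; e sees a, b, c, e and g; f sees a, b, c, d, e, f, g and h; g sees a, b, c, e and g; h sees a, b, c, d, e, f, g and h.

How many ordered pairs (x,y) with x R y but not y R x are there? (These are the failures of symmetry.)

17

Enumerating: (d,a), (d,b), (d,c), (d,e), (d,g), (f,a), (f,b), (f,c), (f,d), (f,e), (f,g), (h,a), (h,b), (h,c), (h,d), (h,e), (h,g).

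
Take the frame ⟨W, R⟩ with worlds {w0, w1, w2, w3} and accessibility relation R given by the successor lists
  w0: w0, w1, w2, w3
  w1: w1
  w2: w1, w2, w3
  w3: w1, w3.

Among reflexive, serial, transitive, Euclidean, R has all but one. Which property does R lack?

Euclidean

Reflexive: yes — every world is R-related to itself.
Serial: yes — every world has a successor (e.g. w0 R w0).
Transitive: yes — every two-step R-path is closed by a direct edge.
Euclidean: no — w0 R w1 and w0 R w2, but not w1 R w2.
Only Euclidean fails.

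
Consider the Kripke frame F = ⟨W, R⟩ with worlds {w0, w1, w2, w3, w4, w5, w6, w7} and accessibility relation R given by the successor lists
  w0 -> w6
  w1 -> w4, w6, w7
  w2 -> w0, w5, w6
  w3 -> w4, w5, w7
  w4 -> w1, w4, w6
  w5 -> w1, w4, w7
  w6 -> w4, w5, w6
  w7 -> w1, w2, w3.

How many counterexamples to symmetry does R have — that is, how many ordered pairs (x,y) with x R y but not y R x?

12

Enumerating: (w0,w6), (w1,w6), (w2,w0), (w2,w5), (w2,w6), (w3,w4), (w3,w5), (w5,w1), (w5,w4), (w5,w7), (w6,w5), (w7,w2).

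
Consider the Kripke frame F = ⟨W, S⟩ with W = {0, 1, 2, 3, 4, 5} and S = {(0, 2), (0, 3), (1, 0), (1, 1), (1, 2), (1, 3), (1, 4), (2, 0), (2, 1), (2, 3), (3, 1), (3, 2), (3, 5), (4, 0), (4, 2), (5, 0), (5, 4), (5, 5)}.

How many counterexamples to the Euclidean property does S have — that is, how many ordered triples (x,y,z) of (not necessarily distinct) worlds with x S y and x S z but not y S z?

Enumerating: (0,2,2), (0,3,3), (1,0,0), (1,0,1), (1,0,4), (1,2,2), (1,2,4), (1,3,0), (1,3,3), (1,3,4), (1,4,1), (1,4,3), … and 17 more.
Total: 29.

29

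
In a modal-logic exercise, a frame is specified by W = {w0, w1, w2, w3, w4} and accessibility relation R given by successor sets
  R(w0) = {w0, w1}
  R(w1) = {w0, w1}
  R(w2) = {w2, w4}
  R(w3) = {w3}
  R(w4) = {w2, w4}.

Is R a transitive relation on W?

Transitive: yes — every two-step R-path is closed by a direct edge.

Yes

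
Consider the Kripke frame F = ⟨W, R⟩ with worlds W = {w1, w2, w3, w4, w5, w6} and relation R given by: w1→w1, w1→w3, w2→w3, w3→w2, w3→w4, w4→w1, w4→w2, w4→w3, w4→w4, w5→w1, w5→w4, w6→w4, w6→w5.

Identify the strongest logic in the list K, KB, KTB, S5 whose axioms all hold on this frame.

Symmetric (axiom B): no — w1 R w3 but not w3 R w1.
Reflexive (axiom T): no — w2 is not related to itself.
Euclidean (axiom 5): no — w3 R w2 and w3 R w4, but not w2 R w4.
So F validates K; KB would additionally require R to be symmetric. The strongest is K.

K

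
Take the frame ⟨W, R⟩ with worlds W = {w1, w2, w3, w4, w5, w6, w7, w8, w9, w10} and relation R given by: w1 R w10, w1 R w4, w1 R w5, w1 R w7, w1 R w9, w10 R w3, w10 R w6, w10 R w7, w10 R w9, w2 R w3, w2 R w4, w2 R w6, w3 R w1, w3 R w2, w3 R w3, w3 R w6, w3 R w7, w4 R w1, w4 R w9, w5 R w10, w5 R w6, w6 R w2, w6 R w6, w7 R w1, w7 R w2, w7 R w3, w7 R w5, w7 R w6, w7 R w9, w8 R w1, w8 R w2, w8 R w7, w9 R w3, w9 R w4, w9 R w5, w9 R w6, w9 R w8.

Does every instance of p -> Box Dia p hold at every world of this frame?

The schema B characterises exactly the symmetric frames.
Symmetric: no — w1 R w10 but not w10 R w1.

No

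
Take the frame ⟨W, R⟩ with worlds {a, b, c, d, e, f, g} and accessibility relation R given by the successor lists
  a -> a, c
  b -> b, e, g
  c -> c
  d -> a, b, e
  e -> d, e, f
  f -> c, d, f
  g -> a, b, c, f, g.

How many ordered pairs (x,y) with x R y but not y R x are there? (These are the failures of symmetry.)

Enumerating: (a,c), (b,e), (d,a), (d,b), (e,f), (f,c), (f,d), (g,a), (g,c), (g,f).

10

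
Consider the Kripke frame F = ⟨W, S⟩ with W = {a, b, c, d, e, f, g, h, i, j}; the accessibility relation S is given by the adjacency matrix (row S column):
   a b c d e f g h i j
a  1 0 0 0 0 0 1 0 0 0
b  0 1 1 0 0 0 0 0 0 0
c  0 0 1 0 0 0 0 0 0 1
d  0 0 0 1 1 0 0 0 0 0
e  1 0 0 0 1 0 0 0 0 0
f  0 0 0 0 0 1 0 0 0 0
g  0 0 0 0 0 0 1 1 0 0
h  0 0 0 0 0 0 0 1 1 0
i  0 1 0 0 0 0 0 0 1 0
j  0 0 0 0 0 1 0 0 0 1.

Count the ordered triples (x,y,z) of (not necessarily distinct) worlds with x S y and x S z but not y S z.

Enumerating: (a,g,a), (b,c,b), (c,j,c), (d,e,d), (e,a,e), (g,h,g), (h,i,h), (i,b,i), (j,f,j).

9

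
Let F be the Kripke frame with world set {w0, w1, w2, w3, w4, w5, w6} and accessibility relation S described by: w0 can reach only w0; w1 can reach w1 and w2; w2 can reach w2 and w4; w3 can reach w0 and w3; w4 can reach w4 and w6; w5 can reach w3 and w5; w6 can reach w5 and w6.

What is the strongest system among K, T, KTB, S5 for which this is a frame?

T

Reflexive (axiom T): yes — every world is S-related to itself.
Symmetric (axiom B): no — w1 S w2 but not w2 S w1.
Euclidean (axiom 5): no — w1 S w2 and w1 S w1, but not w2 S w1.
So F validates K, T; KTB would additionally require S to be symmetric. The strongest is T.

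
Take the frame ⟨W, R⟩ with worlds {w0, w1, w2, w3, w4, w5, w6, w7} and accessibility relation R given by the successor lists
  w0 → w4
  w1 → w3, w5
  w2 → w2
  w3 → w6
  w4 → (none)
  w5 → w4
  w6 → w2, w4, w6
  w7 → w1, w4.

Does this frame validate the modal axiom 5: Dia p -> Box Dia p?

No

By correspondence theory, 5 is valid on a frame iff R is Euclidean.
Euclidean: no — w1 R w3 and w1 R w5, but not w3 R w5.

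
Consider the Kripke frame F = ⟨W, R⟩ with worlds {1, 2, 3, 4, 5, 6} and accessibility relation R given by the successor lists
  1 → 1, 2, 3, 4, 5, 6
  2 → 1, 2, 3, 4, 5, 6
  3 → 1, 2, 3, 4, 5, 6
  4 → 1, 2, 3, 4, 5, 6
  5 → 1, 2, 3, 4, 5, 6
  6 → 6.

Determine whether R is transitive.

Yes

Transitive: yes — every two-step R-path is closed by a direct edge.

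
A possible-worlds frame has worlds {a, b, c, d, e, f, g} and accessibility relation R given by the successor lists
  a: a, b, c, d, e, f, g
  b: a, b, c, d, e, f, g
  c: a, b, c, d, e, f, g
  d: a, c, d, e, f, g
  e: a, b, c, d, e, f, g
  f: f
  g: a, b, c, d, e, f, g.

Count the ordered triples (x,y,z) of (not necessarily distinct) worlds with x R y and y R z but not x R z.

4

Enumerating: (d,a,b), (d,c,b), (d,e,b), (d,g,b).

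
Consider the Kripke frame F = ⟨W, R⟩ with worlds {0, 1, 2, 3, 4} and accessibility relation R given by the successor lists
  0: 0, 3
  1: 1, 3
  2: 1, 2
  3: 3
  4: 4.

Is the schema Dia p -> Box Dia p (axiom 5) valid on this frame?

No

The schema 5 characterises exactly the Euclidean frames.
Euclidean: no — 0 R 3 and 0 R 0, but not 3 R 0.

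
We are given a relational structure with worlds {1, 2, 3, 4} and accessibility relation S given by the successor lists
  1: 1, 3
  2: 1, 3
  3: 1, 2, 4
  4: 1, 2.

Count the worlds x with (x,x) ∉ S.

Enumerating: 2, 3, 4.

3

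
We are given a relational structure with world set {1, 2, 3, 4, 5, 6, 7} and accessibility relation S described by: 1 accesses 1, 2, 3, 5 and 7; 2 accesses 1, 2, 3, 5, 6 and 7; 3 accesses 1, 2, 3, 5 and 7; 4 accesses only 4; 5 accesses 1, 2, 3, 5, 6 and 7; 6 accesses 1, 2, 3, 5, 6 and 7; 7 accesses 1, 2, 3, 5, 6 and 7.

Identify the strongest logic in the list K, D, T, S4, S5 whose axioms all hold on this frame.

T

Serial (axiom D): yes — every world has a successor (e.g. 1 S 1).
Reflexive (axiom T): yes — every world is S-related to itself.
Transitive (axiom 4): no — 1 S 2 and 2 S 6, but not 1 S 6.
Euclidean (axiom 5): no — 2 S 1 and 2 S 6, but not 1 S 6.
So F validates K, D, T; S4 would additionally require S to be transitive. The strongest is T.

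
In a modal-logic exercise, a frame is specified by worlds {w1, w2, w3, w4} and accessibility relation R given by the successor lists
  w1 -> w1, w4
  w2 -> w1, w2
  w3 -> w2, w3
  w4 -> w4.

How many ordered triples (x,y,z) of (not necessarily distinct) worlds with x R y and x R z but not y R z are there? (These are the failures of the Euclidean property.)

Enumerating: (w1,w4,w1), (w2,w1,w2), (w3,w2,w3).

3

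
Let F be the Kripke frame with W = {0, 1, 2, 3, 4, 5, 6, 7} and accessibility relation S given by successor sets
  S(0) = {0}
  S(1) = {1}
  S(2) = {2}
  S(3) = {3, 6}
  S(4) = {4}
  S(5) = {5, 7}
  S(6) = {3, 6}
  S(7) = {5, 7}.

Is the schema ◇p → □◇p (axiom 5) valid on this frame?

Yes

By correspondence theory, 5 is valid on a frame iff S is Euclidean.
Euclidean: yes — any two successors of a common world are S-related.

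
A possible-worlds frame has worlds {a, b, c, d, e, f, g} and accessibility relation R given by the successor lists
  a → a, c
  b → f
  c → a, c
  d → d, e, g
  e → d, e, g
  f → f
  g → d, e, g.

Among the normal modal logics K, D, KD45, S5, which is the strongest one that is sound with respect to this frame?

Serial (axiom D): yes — every world has a successor (e.g. a R a).
Euclidean (axiom 5): yes — any two successors of a common world are R-related.
Transitive (axiom 4): yes — every two-step R-path is closed by a direct edge.
Reflexive (axiom T): no — b is not related to itself.
So F validates K, D, KD45; S5 would additionally require R to be reflexive. The strongest is KD45.

KD45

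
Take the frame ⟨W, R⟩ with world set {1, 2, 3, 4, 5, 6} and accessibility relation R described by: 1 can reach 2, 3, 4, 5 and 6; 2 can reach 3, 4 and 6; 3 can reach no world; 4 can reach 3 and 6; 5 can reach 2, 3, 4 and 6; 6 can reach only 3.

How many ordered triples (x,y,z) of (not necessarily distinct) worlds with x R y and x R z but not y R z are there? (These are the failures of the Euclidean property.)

Enumerating: (1,2,2), (1,2,5), (1,3,2), (1,3,3), (1,3,4), (1,3,5), (1,3,6), (1,4,2), (1,4,4), (1,4,5), (1,5,5), (1,6,2), … and 23 more.
Total: 35.

35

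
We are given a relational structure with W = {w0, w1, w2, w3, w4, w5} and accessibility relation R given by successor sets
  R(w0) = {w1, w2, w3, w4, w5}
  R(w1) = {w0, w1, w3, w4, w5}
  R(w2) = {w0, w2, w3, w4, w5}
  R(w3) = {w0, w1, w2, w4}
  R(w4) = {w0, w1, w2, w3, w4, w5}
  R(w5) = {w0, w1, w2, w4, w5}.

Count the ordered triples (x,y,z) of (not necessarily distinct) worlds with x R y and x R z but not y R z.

Enumerating: (w0,w1,w2), (w0,w2,w1), (w0,w3,w3), (w0,w3,w5), (w0,w5,w3), (w1,w0,w0), (w1,w3,w3), (w1,w3,w5), (w1,w5,w3), (w2,w0,w0), (w2,w3,w3), (w2,w3,w5), … and 13 more.
Total: 25.

25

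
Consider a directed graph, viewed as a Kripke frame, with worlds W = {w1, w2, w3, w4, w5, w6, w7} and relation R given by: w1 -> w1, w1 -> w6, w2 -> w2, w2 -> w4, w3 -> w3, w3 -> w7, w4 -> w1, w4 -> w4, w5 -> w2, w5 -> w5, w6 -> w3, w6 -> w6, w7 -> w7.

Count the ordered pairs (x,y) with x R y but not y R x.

Enumerating: (w1,w6), (w2,w4), (w3,w7), (w4,w1), (w5,w2), (w6,w3).

6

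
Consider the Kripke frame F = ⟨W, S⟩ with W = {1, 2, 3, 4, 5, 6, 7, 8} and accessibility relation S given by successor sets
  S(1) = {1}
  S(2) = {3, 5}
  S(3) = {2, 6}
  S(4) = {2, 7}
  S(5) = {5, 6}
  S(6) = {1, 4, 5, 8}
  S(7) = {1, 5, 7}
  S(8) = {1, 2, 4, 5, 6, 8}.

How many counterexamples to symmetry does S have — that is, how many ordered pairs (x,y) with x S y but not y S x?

12

Enumerating: (2,5), (3,6), (4,2), (4,7), (6,1), (6,4), (7,1), (7,5), (8,1), (8,2), (8,4), (8,5).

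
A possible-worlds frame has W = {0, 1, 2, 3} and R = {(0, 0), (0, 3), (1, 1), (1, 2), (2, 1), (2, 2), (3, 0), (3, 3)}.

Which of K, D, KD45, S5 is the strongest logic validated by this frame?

S5

Serial (axiom D): yes — every world has a successor (e.g. 0 R 0).
Euclidean (axiom 5): yes — any two successors of a common world are R-related.
Transitive (axiom 4): yes — every two-step R-path is closed by a direct edge.
Reflexive (axiom T): yes — every world is R-related to itself.
So F validates K, D, KD45, S5. The strongest is S5.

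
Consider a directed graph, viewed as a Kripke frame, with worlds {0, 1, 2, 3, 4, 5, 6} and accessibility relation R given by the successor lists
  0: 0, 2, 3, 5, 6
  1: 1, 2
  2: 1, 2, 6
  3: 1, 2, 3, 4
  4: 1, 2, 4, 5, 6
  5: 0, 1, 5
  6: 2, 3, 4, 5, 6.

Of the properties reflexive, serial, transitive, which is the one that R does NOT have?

Reflexive: yes — every world is R-related to itself.
Serial: yes — every world has a successor (e.g. 0 R 0).
Transitive: no — 0 R 2 and 2 R 1, but not 0 R 1.
Only transitive fails.

transitive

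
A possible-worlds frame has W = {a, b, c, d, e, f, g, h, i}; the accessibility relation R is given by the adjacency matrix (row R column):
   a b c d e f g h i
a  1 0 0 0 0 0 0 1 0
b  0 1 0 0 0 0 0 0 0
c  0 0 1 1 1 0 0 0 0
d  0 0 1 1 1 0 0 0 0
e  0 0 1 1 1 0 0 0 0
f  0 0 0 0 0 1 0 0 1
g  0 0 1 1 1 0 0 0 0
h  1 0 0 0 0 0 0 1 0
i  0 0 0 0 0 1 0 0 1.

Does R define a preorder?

Reflexive: no — g is not related to itself.
Transitive: yes — every two-step R-path is closed by a direct edge.
So R is not a preorder.

No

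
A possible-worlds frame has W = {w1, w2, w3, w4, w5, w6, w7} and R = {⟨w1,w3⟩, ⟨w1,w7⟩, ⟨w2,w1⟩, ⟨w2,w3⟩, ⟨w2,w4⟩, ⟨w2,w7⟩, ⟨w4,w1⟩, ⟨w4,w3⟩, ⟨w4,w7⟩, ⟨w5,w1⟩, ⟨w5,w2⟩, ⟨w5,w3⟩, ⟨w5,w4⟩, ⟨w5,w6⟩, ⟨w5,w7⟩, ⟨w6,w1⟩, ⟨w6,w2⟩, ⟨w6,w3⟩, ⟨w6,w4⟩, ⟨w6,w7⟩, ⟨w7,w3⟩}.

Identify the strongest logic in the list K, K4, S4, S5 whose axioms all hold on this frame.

K4

Transitive (axiom 4): yes — every two-step R-path is closed by a direct edge.
Reflexive (axiom T): no — w1 is not related to itself.
Euclidean (axiom 5): no — w1 R w3 and w1 R w7, but not w3 R w7.
So F validates K, K4; S4 would additionally require R to be reflexive. The strongest is K4.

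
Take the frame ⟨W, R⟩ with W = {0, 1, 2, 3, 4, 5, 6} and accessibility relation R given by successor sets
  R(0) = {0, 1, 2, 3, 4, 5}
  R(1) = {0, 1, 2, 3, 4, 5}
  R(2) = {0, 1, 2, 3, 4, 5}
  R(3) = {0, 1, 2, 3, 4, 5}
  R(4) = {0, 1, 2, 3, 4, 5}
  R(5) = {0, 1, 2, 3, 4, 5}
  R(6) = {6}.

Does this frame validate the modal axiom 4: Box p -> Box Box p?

Yes

The schema 4 characterises exactly the transitive frames.
Transitive: yes — every two-step R-path is closed by a direct edge.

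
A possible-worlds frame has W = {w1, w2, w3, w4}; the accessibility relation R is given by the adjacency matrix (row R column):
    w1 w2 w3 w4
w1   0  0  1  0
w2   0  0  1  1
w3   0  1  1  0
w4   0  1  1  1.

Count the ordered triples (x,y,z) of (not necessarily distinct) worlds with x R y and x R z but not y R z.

4

Enumerating: (w2,w3,w4), (w3,w2,w2), (w4,w2,w2), (w4,w3,w4).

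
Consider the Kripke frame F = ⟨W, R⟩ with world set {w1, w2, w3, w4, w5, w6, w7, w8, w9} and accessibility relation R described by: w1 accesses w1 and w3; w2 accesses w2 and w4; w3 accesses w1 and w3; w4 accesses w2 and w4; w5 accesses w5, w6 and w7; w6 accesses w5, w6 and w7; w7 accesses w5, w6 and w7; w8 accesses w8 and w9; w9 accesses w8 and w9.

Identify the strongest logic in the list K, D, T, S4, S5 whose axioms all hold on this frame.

Serial (axiom D): yes — every world has a successor (e.g. w1 R w1).
Reflexive (axiom T): yes — every world is R-related to itself.
Transitive (axiom 4): yes — every two-step R-path is closed by a direct edge.
Euclidean (axiom 5): yes — any two successors of a common world are R-related.
So F validates K, D, T, S4, S5. The strongest is S5.

S5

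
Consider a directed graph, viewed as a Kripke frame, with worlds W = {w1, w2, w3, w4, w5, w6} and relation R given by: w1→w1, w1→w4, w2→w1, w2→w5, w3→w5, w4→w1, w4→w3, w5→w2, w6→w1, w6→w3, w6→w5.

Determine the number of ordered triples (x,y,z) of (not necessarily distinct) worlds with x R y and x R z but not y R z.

16

Enumerating: (w1,w4,w4), (w2,w1,w5), (w2,w5,w1), (w2,w5,w5), (w3,w5,w5), (w4,w1,w3), (w4,w3,w1), (w4,w3,w3), (w5,w2,w2), (w6,w1,w3), (w6,w1,w5), (w6,w3,w1), (w6,w3,w3), (w6,w5,w1), (w6,w5,w3), (w6,w5,w5).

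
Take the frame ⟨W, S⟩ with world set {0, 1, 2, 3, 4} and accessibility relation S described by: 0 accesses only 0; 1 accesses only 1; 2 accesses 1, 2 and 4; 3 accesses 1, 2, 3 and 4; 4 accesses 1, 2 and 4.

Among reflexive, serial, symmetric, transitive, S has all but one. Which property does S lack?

Reflexive: yes — every world is S-related to itself.
Serial: yes — every world has a successor (e.g. 0 S 0).
Symmetric: no — 2 S 1 but not 1 S 2.
Transitive: yes — every two-step S-path is closed by a direct edge.
Only symmetric fails.

symmetric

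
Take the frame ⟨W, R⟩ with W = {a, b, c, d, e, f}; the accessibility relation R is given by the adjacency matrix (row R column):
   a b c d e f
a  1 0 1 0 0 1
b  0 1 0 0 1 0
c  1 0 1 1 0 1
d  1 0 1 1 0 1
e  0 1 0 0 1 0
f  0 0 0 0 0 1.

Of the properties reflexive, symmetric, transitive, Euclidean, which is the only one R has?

Reflexive: yes — every world is R-related to itself.
Symmetric: no — a R f but not f R a.
Transitive: no — a R c and c R d, but not a R d.
Euclidean: no — a R f and a R c, but not f R c.
Only reflexive holds.

reflexive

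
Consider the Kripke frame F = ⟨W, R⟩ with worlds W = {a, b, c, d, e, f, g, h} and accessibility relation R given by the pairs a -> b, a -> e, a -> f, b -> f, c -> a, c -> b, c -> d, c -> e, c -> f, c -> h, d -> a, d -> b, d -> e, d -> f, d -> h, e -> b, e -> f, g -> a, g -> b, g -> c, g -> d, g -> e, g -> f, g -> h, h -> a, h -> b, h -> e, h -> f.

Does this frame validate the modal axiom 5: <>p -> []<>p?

No

By correspondence theory, 5 is valid on a frame iff R is Euclidean.
Euclidean: no — a R b and a R e, but not b R e.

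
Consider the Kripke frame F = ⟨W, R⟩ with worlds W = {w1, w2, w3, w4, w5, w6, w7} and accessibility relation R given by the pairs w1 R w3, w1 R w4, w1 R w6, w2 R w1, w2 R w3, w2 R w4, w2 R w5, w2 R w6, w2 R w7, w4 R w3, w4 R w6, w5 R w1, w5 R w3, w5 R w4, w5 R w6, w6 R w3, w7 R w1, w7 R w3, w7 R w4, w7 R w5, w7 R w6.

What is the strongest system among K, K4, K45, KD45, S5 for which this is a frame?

K4

Transitive (axiom 4): yes — every two-step R-path is closed by a direct edge.
Euclidean (axiom 5): no — w1 R w3 and w1 R w4, but not w3 R w4.
Serial (axiom D): no — w3 has no R-successor.
Reflexive (axiom T): no — w1 is not related to itself.
So F validates K, K4; K45 would additionally require R to be Euclidean. The strongest is K4.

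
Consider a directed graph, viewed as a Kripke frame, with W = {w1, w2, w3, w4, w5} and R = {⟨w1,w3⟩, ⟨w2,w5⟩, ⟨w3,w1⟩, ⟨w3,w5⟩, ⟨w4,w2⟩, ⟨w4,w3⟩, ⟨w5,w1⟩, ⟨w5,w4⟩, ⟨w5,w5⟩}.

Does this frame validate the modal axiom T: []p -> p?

Axiom T corresponds to the accessibility relation being reflexive.
Reflexive: no — w1 is not related to itself.

No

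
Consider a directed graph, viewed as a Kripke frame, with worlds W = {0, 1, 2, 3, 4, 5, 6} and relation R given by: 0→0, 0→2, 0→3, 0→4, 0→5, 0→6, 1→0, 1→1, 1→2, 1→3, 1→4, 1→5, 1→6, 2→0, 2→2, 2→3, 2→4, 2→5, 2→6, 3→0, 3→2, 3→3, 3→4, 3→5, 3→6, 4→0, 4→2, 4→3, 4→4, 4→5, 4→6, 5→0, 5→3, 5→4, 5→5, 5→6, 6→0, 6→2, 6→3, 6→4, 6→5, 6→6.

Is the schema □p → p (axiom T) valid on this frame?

The schema T characterises exactly the reflexive frames.
Reflexive: yes — every world is R-related to itself.

Yes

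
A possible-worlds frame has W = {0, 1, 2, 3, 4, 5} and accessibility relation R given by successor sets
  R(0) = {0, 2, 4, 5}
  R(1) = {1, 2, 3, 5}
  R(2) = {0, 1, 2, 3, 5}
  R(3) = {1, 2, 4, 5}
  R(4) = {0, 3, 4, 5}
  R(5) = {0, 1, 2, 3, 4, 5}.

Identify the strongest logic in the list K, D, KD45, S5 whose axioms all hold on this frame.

D

Serial (axiom D): yes — every world has a successor (e.g. 0 R 0).
Euclidean (axiom 5): no — 0 R 2 and 0 R 4, but not 2 R 4.
Transitive (axiom 4): no — 0 R 2 and 2 R 1, but not 0 R 1.
Reflexive (axiom T): no — 3 is not related to itself.
So F validates K, D; KD45 would additionally require R to be Euclidean and transitive. The strongest is D.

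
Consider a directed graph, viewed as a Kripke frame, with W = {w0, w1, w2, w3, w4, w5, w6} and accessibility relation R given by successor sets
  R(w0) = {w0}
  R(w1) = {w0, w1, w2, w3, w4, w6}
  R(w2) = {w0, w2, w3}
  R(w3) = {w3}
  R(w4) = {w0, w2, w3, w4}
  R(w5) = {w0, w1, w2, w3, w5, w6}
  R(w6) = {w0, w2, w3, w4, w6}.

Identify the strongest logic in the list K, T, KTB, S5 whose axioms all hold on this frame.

Reflexive (axiom T): yes — every world is R-related to itself.
Symmetric (axiom B): no — w1 R w0 but not w0 R w1.
Euclidean (axiom 5): no — w1 R w0 and w1 R w2, but not w0 R w2.
So F validates K, T; KTB would additionally require R to be symmetric. The strongest is T.

T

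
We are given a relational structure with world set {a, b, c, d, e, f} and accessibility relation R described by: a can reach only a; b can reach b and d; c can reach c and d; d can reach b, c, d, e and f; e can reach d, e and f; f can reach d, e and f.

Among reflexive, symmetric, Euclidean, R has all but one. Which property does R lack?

Reflexive: yes — every world is R-related to itself.
Symmetric: yes — every pair in R has its reverse in R.
Euclidean: no — d R b and d R c, but not b R c.
Only Euclidean fails.

Euclidean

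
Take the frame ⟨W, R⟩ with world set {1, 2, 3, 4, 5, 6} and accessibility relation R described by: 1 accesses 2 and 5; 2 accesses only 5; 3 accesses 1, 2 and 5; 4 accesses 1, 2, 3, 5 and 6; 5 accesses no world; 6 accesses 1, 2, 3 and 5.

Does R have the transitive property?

Transitive: yes — every two-step R-path is closed by a direct edge.

Yes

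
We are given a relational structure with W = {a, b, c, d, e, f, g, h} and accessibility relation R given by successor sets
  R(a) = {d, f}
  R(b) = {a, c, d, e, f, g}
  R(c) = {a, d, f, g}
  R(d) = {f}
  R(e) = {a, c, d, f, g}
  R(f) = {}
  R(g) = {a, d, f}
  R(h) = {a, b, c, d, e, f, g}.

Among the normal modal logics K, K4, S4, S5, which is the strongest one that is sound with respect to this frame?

K4

Transitive (axiom 4): yes — every two-step R-path is closed by a direct edge.
Reflexive (axiom T): no — a is not related to itself.
Euclidean (axiom 5): no — a R f and a R d, but not f R d.
So F validates K, K4; S4 would additionally require R to be reflexive. The strongest is K4.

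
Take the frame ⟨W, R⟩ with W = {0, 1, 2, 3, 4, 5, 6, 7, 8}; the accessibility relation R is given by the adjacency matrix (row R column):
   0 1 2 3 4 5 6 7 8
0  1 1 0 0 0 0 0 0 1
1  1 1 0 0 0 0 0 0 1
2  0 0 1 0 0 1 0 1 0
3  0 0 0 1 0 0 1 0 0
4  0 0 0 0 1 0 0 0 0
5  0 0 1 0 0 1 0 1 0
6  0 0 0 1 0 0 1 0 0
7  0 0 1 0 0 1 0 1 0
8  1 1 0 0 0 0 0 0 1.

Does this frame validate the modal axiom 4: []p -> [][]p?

Yes

The schema 4 characterises exactly the transitive frames.
Transitive: yes — every two-step R-path is closed by a direct edge.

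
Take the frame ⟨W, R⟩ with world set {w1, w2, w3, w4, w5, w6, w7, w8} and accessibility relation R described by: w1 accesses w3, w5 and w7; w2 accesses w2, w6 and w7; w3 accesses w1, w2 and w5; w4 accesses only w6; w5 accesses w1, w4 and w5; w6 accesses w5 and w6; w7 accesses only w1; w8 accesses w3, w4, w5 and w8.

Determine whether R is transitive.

Transitive: no — w1 R w3 and w3 R w2, but not w1 R w2.

No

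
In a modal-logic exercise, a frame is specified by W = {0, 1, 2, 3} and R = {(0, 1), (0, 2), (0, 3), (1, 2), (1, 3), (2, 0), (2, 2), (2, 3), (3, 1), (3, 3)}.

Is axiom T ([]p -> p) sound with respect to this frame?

No

Axiom T corresponds to the accessibility relation being reflexive.
Reflexive: no — 0 is not related to itself.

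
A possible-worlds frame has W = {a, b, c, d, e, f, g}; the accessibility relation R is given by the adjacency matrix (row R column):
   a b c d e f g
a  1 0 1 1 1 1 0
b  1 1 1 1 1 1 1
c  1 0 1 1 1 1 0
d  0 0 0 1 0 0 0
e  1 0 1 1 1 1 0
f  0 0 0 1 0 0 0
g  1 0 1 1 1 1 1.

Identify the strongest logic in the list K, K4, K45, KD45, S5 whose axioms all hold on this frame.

K4

Transitive (axiom 4): yes — every two-step R-path is closed by a direct edge.
Euclidean (axiom 5): no — a R d and a R c, but not d R c.
Serial (axiom D): yes — every world has a successor (e.g. a R a).
Reflexive (axiom T): no — f is not related to itself.
So F validates K, K4; K45 would additionally require R to be Euclidean. The strongest is K4.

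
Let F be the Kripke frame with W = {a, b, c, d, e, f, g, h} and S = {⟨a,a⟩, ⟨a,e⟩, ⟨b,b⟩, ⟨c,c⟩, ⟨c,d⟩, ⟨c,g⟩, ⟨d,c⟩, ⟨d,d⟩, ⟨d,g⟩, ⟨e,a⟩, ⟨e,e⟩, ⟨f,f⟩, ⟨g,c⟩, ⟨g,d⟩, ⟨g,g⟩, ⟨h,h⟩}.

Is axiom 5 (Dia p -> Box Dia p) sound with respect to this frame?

By correspondence theory, 5 is valid on a frame iff S is Euclidean.
Euclidean: yes — any two successors of a common world are S-related.

Yes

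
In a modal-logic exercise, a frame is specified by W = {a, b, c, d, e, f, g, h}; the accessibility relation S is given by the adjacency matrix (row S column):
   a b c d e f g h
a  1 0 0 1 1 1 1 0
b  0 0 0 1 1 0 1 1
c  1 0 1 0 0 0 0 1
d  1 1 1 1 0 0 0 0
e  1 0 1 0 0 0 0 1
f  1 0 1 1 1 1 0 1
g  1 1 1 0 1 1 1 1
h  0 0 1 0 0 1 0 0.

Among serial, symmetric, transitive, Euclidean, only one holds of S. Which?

serial

Serial: yes — every world has a successor (e.g. a S a).
Symmetric: no — b S e but not e S b.
Transitive: no — a S d and d S b, but not a S b.
Euclidean: no — a S d and a S e, but not d S e.
Only serial holds.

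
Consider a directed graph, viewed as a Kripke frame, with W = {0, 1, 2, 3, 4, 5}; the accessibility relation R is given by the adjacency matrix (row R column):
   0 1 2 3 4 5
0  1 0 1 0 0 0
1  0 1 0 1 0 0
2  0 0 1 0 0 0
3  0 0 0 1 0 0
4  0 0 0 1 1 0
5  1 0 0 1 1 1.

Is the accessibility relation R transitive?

Transitive: no — 5 R 0 and 0 R 2, but not 5 R 2.

No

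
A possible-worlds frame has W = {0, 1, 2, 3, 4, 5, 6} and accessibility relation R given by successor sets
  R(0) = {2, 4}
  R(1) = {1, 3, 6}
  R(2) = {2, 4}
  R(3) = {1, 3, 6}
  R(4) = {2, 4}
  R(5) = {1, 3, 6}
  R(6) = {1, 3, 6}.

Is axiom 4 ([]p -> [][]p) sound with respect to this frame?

Yes

Axiom 4 corresponds to the accessibility relation being transitive.
Transitive: yes — every two-step R-path is closed by a direct edge.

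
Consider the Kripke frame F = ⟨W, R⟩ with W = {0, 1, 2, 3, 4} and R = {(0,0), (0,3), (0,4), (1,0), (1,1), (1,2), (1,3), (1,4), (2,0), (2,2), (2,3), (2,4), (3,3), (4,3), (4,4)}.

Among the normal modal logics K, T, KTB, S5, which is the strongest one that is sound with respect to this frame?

T

Reflexive (axiom T): yes — every world is R-related to itself.
Symmetric (axiom B): no — 0 R 3 but not 3 R 0.
Euclidean (axiom 5): no — 0 R 3 and 0 R 4, but not 3 R 4.
So F validates K, T; KTB would additionally require R to be symmetric. The strongest is T.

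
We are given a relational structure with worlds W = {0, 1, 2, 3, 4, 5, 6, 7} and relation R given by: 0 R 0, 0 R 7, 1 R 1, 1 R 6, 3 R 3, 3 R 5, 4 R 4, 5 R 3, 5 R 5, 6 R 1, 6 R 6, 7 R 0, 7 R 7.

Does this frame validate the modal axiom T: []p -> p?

By correspondence theory, T is valid on a frame iff R is reflexive.
Reflexive: no — 2 is not related to itself.

No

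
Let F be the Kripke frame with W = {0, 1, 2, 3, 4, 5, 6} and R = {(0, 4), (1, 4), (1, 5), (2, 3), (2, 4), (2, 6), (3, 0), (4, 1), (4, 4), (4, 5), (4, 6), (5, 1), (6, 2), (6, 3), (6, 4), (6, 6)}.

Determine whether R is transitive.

Transitive: no — 0 R 4 and 4 R 1, but not 0 R 1.

No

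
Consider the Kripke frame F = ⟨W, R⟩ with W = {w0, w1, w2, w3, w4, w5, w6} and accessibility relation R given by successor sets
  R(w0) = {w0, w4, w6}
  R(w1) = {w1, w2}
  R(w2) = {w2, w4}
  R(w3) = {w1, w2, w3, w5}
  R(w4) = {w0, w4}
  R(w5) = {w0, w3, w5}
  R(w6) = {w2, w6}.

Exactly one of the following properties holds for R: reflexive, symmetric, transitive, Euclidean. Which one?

Reflexive: yes — every world is R-related to itself.
Symmetric: no — w0 R w6 but not w6 R w0.
Transitive: no — w0 R w6 and w6 R w2, but not w0 R w2.
Euclidean: no — w0 R w4 and w0 R w6, but not w4 R w6.
Only reflexive holds.

reflexive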